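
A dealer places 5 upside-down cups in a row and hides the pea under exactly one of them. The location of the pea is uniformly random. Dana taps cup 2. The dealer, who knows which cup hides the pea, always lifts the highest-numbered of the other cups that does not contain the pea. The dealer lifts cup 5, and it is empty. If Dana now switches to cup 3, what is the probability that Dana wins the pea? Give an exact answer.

Condition on the true location of the pea.
If it is under any of cups 1, 2, 3, and 4 (prior 1/5 each): cup 5 is the highest-numbered option available, probability 1; weight (1/5)·1 = 1/5 each.
If it is under cup 5 (prior 1/5): the dealer opened cup 5, so this case is ruled out; weight (1/5)·0 = 0.
The weights sum to 4/5.
So P(the pea under cup 3 | the dealer opened cup 5) = (1/5) / (4/5) = 1/4.

1/4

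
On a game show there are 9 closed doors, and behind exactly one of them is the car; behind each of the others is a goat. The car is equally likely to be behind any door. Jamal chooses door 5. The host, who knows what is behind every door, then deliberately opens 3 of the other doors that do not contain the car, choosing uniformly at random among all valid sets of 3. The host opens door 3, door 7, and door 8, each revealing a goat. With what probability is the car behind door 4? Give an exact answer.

8/45

Apply Bayes' rule, conditioning on where the car actually is.
If it is behind any of doors 1, 2, 4, 6, and 9 (prior 1/9 each): the host has 35 equally likely choices, so probability 1/35; weight (1/9)·(1/35) = 1/315 each.
If it is behind any of doors 3, 7, and 8 (prior 1/9 each): that door was opened and seen not to hold the prize — ruled out; weight (1/9)·0 = 0 each.
If it is behind door 5 (prior 1/9): the host has 56 equally likely choices, so probability 1/56; weight (1/9)·(1/56) = 1/504.
The weights sum to 1/56.
So P(the car behind door 4 | the host opened door 3, door 7, and door 8) = (1/315) / (1/56) = 8/45.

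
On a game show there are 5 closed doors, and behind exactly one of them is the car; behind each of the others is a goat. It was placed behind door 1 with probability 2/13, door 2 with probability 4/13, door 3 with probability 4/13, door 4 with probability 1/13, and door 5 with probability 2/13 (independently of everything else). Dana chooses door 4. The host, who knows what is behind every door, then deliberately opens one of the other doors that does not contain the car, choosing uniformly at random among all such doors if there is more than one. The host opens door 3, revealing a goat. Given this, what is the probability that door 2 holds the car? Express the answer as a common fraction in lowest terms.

Condition on the true location of the car.
If it is behind either of doors 1 and 5 (prior 2/13 each): the host has 3 equally likely choices, so probability 1/3; weight (2/13)·(1/3) = 2/39 each.
If it is behind door 2 (prior 4/13): the host has 3 equally likely choices, so probability 1/3; weight (4/13)·(1/3) = 4/39.
If it is behind door 3 (prior 4/13): the host opened door 3, so this case is ruled out; weight (4/13)·0 = 0.
If it is behind door 4 (prior 1/13): the host has 4 equally likely choices, so probability 1/4; weight (1/13)·(1/4) = 1/52.
The weights sum to 35/156.
So P(the car behind door 2 | the host opened door 3) = (4/39) / (35/156) = 16/35.

16/35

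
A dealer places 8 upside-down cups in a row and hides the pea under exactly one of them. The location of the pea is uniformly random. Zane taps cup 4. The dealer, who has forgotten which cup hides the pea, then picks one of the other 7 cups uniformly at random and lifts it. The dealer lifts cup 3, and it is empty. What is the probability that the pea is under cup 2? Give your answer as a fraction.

Consider each possible location of the pea in turn.
If it is under any of cups 1, 2, 4, 5, 6, 7, and 8 (prior 1/8 each): the dealer picks cup 3 with probability 1/7 regardless, and it is not the prize; weight (1/8)·(1/7) = 1/56 each.
If it is under cup 3 (prior 1/8): the dealer opened cup 3, so this case is ruled out; weight (1/8)·0 = 0.
The weights sum to 1/8.
So P(the pea under cup 2 | the dealer opened cup 3) = (1/56) / (1/8) = 1/7.

1/7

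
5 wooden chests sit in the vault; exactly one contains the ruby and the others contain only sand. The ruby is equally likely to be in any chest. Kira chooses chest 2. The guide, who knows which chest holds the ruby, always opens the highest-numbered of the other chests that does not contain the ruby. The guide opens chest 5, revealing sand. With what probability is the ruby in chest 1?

Consider each possible location of the ruby in turn.
If it is in any of chests 1, 2, 3, and 4 (prior 1/5 each): chest 5 is the highest-numbered option available, probability 1; weight (1/5)·1 = 1/5 each.
If it is in chest 5 (prior 1/5): the guide opened chest 5, so this case is ruled out; weight (1/5)·0 = 0.
The weights sum to 4/5.
So P(the ruby in chest 1 | the guide opened chest 5) = (1/5) / (4/5) = 1/4.

1/4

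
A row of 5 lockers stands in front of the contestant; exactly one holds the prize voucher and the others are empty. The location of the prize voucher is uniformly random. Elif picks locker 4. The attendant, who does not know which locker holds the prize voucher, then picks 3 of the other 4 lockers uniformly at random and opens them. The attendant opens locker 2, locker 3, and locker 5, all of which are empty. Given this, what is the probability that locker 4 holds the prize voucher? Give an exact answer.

Consider each possible location of the prize voucher in turn.
If it is in either of lockers 1 and 4 (prior 1/5 each): the attendant picks exactly this set with probability 1/4 regardless, and none is the prize; weight (1/5)·(1/4) = 1/20 each.
If it is in any of lockers 2, 3, and 5 (prior 1/5 each): that locker was opened and seen not to hold the prize — ruled out; weight (1/5)·0 = 0 each.
The weights sum to 1/10.
So P(the prize voucher in locker 4 | the attendant opened locker 2, locker 3, and locker 5) = (1/20) / (1/10) = 1/2.

1/2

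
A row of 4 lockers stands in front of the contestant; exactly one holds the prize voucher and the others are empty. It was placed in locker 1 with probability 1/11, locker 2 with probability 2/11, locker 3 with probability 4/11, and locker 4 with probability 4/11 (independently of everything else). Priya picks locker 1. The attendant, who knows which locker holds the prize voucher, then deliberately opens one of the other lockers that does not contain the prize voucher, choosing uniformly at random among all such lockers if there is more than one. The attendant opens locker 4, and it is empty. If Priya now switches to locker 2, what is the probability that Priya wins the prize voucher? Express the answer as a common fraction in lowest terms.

Apply Bayes' rule, conditioning on where the prize voucher actually is.
If it is in locker 1 (prior 1/11): the attendant has 3 equally likely choices, so probability 1/3; weight (1/11)·(1/3) = 1/33.
If it is in locker 2 (prior 2/11): the attendant has 2 equally likely choices, so probability 1/2; weight (2/11)·(1/2) = 1/11.
If it is in locker 3 (prior 4/11): the attendant has 2 equally likely choices, so probability 1/2; weight (4/11)·(1/2) = 2/11.
If it is in locker 4 (prior 4/11): the attendant opened locker 4, so this case is ruled out; weight (4/11)·0 = 0.
The weights sum to 10/33.
So P(the prize voucher in locker 2 | the attendant opened locker 4) = (1/11) / (10/33) = 3/10.

3/10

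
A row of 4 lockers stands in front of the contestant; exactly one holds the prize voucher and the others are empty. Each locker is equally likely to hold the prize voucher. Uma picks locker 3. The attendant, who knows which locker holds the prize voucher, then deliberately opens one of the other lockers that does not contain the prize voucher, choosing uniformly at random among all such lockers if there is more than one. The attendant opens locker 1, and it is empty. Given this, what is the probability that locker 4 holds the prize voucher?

Condition on the true location of the prize voucher.
If it is in locker 1 (prior 1/4): the attendant opened locker 1, so this case is ruled out; weight (1/4)·0 = 0.
If it is in either of lockers 2 and 4 (prior 1/4 each): the attendant has 2 equally likely choices, so probability 1/2; weight (1/4)·(1/2) = 1/8 each.
If it is in locker 3 (prior 1/4): the attendant has 3 equally likely choices, so probability 1/3; weight (1/4)·(1/3) = 1/12.
The weights sum to 1/3.
So P(the prize voucher in locker 4 | the attendant opened locker 1) = (1/8) / (1/3) = 3/8.

3/8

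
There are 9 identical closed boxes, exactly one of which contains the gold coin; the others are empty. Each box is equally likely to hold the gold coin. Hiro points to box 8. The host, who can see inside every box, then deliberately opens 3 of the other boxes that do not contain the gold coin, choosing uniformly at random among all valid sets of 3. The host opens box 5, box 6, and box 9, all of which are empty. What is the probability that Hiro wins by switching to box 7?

8/45

Consider each possible location of the gold coin in turn.
If it is in any of boxes 1, 2, 3, 4, and 7 (prior 1/9 each): the host has 35 equally likely choices, so probability 1/35; weight (1/9)·(1/35) = 1/315 each.
If it is in any of boxes 5, 6, and 9 (prior 1/9 each): that box was opened and seen not to hold the prize — ruled out; weight (1/9)·0 = 0 each.
If it is in box 8 (prior 1/9): the host has 56 equally likely choices, so probability 1/56; weight (1/9)·(1/56) = 1/504.
The weights sum to 1/56.
So P(the gold coin in box 7 | the host opened box 5, box 6, and box 9) = (1/315) / (1/56) = 8/45.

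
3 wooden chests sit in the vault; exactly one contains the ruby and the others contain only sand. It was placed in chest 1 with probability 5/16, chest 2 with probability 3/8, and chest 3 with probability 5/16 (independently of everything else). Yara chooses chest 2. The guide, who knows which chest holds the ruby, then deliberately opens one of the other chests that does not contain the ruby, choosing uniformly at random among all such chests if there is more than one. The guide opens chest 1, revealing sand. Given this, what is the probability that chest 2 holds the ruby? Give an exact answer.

Apply Bayes' rule, conditioning on where the ruby actually is.
If it is in chest 1 (prior 5/16): the guide opened chest 1, so this case is ruled out; weight (5/16)·0 = 0.
If it is in chest 2 (prior 3/8): the guide has 2 equally likely choices, so probability 1/2; weight (3/8)·(1/2) = 3/16.
If it is in chest 3 (prior 5/16): the guide has no choice, probability 1; weight (5/16)·1 = 5/16.
The weights sum to 1/2.
So P(the ruby in chest 2 | the guide opened chest 1) = (3/16) / (1/2) = 3/8.

3/8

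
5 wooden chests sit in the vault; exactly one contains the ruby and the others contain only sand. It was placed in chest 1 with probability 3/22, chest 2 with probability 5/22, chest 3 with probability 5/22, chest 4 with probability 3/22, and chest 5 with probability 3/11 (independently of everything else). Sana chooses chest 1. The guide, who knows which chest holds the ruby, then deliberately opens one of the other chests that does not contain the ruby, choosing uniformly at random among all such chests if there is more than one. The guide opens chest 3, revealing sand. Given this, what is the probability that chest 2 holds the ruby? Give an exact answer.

Consider each possible location of the ruby in turn.
If it is in chest 1 (prior 3/22): the guide has 4 equally likely choices, so probability 1/4; weight (3/22)·(1/4) = 3/88.
If it is in chest 2 (prior 5/22): the guide has 3 equally likely choices, so probability 1/3; weight (5/22)·(1/3) = 5/66.
If it is in chest 3 (prior 5/22): the guide opened chest 3, so this case is ruled out; weight (5/22)·0 = 0.
If it is in chest 4 (prior 3/22): the guide has 3 equally likely choices, so probability 1/3; weight (3/22)·(1/3) = 1/22.
If it is in chest 5 (prior 3/11): the guide has 3 equally likely choices, so probability 1/3; weight (3/11)·(1/3) = 1/11.
The weights sum to 65/264.
So P(the ruby in chest 2 | the guide opened chest 3) = (5/66) / (65/264) = 4/13.

4/13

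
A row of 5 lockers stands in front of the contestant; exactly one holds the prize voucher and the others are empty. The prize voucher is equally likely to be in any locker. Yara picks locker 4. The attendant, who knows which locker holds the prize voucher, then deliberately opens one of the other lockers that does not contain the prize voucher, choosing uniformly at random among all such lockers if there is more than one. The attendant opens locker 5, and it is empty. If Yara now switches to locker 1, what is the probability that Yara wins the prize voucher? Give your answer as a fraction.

Apply Bayes' rule, conditioning on where the prize voucher actually is.
If it is in any of lockers 1, 2, and 3 (prior 1/5 each): the attendant has 3 equally likely choices, so probability 1/3; weight (1/5)·(1/3) = 1/15 each.
If it is in locker 4 (prior 1/5): the attendant has 4 equally likely choices, so probability 1/4; weight (1/5)·(1/4) = 1/20.
If it is in locker 5 (prior 1/5): the attendant opened locker 5, so this case is ruled out; weight (1/5)·0 = 0.
The weights sum to 1/4.
So P(the prize voucher in locker 1 | the attendant opened locker 5) = (1/15) / (1/4) = 4/15.

4/15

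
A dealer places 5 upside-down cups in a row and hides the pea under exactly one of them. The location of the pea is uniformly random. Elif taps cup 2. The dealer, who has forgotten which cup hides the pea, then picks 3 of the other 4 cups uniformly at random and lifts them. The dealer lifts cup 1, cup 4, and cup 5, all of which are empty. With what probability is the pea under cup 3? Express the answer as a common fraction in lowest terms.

Condition on the true location of the pea.
If it is under any of cups 1, 4, and 5 (prior 1/5 each): that cup was opened and seen not to hold the prize — ruled out; weight (1/5)·0 = 0 each.
If it is under either of cups 2 and 3 (prior 1/5 each): the dealer picks exactly this set with probability 1/4 regardless, and none is the prize; weight (1/5)·(1/4) = 1/20 each.
The weights sum to 1/10.
So P(the pea under cup 3 | the dealer opened cup 1, cup 4, and cup 5) = (1/20) / (1/10) = 1/2.

1/2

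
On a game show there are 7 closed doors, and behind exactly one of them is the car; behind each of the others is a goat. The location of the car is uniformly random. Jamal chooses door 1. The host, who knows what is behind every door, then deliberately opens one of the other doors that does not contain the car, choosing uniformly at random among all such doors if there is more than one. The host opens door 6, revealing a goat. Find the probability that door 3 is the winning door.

Apply Bayes' rule, conditioning on where the car actually is.
If it is behind door 1 (prior 1/7): the host has 6 equally likely choices, so probability 1/6; weight (1/7)·(1/6) = 1/42.
If it is behind any of doors 2, 3, 4, 5, and 7 (prior 1/7 each): the host has 5 equally likely choices, so probability 1/5; weight (1/7)·(1/5) = 1/35 each.
If it is behind door 6 (prior 1/7): the host opened door 6, so this case is ruled out; weight (1/7)·0 = 0.
The weights sum to 1/6.
So P(the car behind door 3 | the host opened door 6) = (1/35) / (1/6) = 6/35.

6/35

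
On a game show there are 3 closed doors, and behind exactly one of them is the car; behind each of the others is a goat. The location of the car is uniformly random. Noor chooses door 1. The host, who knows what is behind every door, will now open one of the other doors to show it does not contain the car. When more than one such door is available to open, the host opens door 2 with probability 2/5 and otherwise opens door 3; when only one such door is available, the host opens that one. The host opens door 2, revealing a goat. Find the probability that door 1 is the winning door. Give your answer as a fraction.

Consider each possible location of the car in turn.
If it is behind door 1 (prior 1/3): door 2 is available, opened with probability 2/5; weight (1/3)·(2/5) = 2/15.
If it is behind door 2 (prior 1/3): the host opened door 2, so this case is ruled out; weight (1/3)·0 = 0.
If it is behind door 3 (prior 1/3): only door 2 is available, probability 1; weight (1/3)·1 = 1/3.
The weights sum to 7/15.
So P(the car behind door 1 | the host opened door 2) = (2/15) / (7/15) = 2/7.

2/7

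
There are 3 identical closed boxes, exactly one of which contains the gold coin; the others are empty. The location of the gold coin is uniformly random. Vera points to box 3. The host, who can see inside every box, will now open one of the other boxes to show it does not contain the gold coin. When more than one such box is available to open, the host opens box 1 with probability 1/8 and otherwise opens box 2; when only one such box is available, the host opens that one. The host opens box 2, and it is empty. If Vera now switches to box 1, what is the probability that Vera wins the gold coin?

8/15

Condition on the true location of the gold coin.
If it is in box 1 (prior 1/3): only box 2 is available, probability 1; weight (1/3)·1 = 1/3.
If it is in box 2 (prior 1/3): the host opened box 2, so this case is ruled out; weight (1/3)·0 = 0.
If it is in box 3 (prior 1/3): box 1 is available but not opened, probability 7/8; weight (1/3)·(7/8) = 7/24.
The weights sum to 5/8.
So P(the gold coin in box 1 | the host opened box 2) = (1/3) / (5/8) = 8/15.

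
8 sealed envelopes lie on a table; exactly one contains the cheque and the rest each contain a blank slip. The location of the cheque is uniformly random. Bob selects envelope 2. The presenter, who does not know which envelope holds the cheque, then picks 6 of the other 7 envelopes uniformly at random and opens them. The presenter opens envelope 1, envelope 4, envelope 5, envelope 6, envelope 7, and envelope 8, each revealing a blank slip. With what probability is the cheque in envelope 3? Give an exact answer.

1/2

Because the presenter chose which envelopes to open without knowing where the cheque is, the choice is independent of the prize location. Learning that none of the 6 opened envelopes holds the cheque simply rules out those 6 locations and leaves the remaining 2 envelopes still equally likely by symmetry.
So P(the cheque in envelope 3) = 1/2.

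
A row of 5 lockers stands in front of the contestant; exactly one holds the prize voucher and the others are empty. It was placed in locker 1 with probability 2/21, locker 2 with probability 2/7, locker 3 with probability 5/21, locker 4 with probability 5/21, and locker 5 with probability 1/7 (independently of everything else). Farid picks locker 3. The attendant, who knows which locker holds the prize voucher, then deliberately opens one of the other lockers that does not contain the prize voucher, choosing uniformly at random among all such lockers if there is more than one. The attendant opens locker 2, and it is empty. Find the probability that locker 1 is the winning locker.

Apply Bayes' rule, conditioning on where the prize voucher actually is.
If it is in locker 1 (prior 2/21): the attendant has 3 equally likely choices, so probability 1/3; weight (2/21)·(1/3) = 2/63.
If it is in locker 2 (prior 2/7): the attendant opened locker 2, so this case is ruled out; weight (2/7)·0 = 0.
If it is in locker 3 (prior 5/21): the attendant has 4 equally likely choices, so probability 1/4; weight (5/21)·(1/4) = 5/84.
If it is in locker 4 (prior 5/21): the attendant has 3 equally likely choices, so probability 1/3; weight (5/21)·(1/3) = 5/63.
If it is in locker 5 (prior 1/7): the attendant has 3 equally likely choices, so probability 1/3; weight (1/7)·(1/3) = 1/21.
The weights sum to 55/252.
So P(the prize voucher in locker 1 | the attendant opened locker 2) = (2/63) / (55/252) = 8/55.

8/55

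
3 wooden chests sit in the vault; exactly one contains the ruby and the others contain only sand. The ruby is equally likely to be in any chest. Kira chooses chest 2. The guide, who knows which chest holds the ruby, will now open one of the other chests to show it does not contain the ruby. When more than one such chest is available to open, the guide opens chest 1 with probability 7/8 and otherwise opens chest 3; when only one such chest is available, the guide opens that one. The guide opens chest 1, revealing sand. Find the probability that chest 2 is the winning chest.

Apply Bayes' rule, conditioning on where the ruby actually is.
If it is in chest 1 (prior 1/3): the guide opened chest 1, so this case is ruled out; weight (1/3)·0 = 0.
If it is in chest 2 (prior 1/3): chest 1 is available, opened with probability 7/8; weight (1/3)·(7/8) = 7/24.
If it is in chest 3 (prior 1/3): only chest 1 is available, probability 1; weight (1/3)·1 = 1/3.
The weights sum to 5/8.
So P(the ruby in chest 2 | the guide opened chest 1) = (7/24) / (5/8) = 7/15.

7/15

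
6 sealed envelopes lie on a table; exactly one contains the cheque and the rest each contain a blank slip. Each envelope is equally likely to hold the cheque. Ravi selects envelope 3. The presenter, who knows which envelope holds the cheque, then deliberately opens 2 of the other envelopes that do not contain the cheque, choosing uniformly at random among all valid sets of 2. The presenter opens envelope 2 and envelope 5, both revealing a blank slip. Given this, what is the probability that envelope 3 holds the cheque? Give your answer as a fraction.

Consider each possible location of the cheque in turn.
If it is in any of envelopes 1, 4, and 6 (prior 1/6 each): the presenter has 6 equally likely choices, so probability 1/6; weight (1/6)·(1/6) = 1/36 each.
If it is in either of envelopes 2 and 5 (prior 1/6 each): that envelope was opened and seen not to hold the prize — ruled out; weight (1/6)·0 = 0 each.
If it is in envelope 3 (prior 1/6): the presenter has 10 equally likely choices, so probability 1/10; weight (1/6)·(1/10) = 1/60.
The weights sum to 1/10.
So P(the cheque in envelope 3 | the presenter opened envelope 2 and envelope 5) = (1/60) / (1/10) = 1/6.

1/6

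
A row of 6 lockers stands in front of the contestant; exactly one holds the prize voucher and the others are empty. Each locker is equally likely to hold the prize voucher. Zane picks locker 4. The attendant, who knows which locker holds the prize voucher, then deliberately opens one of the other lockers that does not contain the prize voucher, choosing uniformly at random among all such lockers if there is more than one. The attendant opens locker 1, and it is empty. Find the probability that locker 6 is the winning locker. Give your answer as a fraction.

Condition on the true location of the prize voucher.
If it is in locker 1 (prior 1/6): the attendant opened locker 1, so this case is ruled out; weight (1/6)·0 = 0.
If it is in any of lockers 2, 3, 5, and 6 (prior 1/6 each): the attendant has 4 equally likely choices, so probability 1/4; weight (1/6)·(1/4) = 1/24 each.
If it is in locker 4 (prior 1/6): the attendant has 5 equally likely choices, so probability 1/5; weight (1/6)·(1/5) = 1/30.
The weights sum to 1/5.
So P(the prize voucher in locker 6 | the attendant opened locker 1) = (1/24) / (1/5) = 5/24.

5/24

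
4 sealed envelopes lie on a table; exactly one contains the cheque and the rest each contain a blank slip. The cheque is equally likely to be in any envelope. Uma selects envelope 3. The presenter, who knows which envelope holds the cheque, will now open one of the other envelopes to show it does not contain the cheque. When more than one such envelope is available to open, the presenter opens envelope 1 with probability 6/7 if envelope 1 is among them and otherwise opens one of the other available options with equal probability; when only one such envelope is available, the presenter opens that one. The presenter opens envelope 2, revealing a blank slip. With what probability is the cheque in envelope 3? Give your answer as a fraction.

Condition on the true location of the cheque.
If it is in envelope 1 (prior 1/4): envelope 1 holds the prize so is unavailable; the presenter chooses uniformly among the 2 others, probability 1/2; weight (1/4)·(1/2) = 1/8.
If it is in envelope 2 (prior 1/4): the presenter opened envelope 2, so this case is ruled out; weight (1/4)·0 = 0.
If it is in envelope 3 (prior 1/4): envelope 1 is available but not opened; envelope 2 gets probability (1 − 6/7)/2 = 1/14; weight (1/4)·(1/14) = 1/56.
If it is in envelope 4 (prior 1/4): envelope 1 is available but not opened, probability 1/7; weight (1/4)·(1/7) = 1/28.
The weights sum to 5/28.
So P(the cheque in envelope 3 | the presenter opened envelope 2) = (1/56) / (5/28) = 1/10.

1/10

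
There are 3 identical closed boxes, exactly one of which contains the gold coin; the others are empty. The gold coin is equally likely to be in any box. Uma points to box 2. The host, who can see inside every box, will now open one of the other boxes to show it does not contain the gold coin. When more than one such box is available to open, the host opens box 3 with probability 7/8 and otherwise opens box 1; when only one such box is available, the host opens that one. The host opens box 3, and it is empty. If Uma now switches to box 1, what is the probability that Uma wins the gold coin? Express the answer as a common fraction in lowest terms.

8/15

Apply Bayes' rule, conditioning on where the gold coin actually is.
If it is in box 1 (prior 1/3): only box 3 is available, probability 1; weight (1/3)·1 = 1/3.
If it is in box 2 (prior 1/3): box 3 is available, opened with probability 7/8; weight (1/3)·(7/8) = 7/24.
If it is in box 3 (prior 1/3): the host opened box 3, so this case is ruled out; weight (1/3)·0 = 0.
The weights sum to 5/8.
So P(the gold coin in box 1 | the host opened box 3) = (1/3) / (5/8) = 8/15.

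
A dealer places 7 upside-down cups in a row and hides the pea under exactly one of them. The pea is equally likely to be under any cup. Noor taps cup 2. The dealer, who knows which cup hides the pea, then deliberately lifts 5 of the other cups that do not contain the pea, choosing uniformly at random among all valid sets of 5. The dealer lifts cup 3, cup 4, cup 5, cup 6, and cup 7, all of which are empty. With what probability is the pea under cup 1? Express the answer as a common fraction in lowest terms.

Condition on the true location of the pea.
If it is under cup 1 (prior 1/7): the dealer has no choice, probability 1; weight (1/7)·1 = 1/7.
If it is under cup 2 (prior 1/7): the dealer has 6 equally likely choices, so probability 1/6; weight (1/7)·(1/6) = 1/42.
If it is under any of cups 3, 4, 5, 6, and 7 (prior 1/7 each): that cup was opened and seen not to hold the prize — ruled out; weight (1/7)·0 = 0 each.
The weights sum to 1/6.
So P(the pea under cup 1 | the dealer opened cup 3, cup 4, cup 5, cup 6, and cup 7) = (1/7) / (1/6) = 6/7.

6/7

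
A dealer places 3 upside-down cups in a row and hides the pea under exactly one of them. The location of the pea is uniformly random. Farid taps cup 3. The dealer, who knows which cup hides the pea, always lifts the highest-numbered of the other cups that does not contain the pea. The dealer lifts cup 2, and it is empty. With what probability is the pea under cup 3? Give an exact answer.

1/2

Consider each possible location of the pea in turn.
If it is under either of cups 1 and 3 (prior 1/3 each): cup 2 is the highest-numbered option available, probability 1; weight (1/3)·1 = 1/3 each.
If it is under cup 2 (prior 1/3): the dealer opened cup 2, so this case is ruled out; weight (1/3)·0 = 0.
The weights sum to 2/3.
So P(the pea under cup 3 | the dealer opened cup 2) = (1/3) / (2/3) = 1/2.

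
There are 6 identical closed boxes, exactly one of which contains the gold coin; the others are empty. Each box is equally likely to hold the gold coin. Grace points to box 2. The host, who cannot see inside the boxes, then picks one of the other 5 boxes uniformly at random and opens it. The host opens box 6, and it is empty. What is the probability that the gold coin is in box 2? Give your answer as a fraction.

1/5

Apply Bayes' rule, conditioning on where the gold coin actually is.
If it is in any of boxes 1, 2, 3, 4, and 5 (prior 1/6 each): the host picks box 6 with probability 1/5 regardless, and it is not the prize; weight (1/6)·(1/5) = 1/30 each.
If it is in box 6 (prior 1/6): the host opened box 6, so this case is ruled out; weight (1/6)·0 = 0.
The weights sum to 1/6.
So P(the gold coin in box 2 | the host opened box 6) = (1/30) / (1/6) = 1/5.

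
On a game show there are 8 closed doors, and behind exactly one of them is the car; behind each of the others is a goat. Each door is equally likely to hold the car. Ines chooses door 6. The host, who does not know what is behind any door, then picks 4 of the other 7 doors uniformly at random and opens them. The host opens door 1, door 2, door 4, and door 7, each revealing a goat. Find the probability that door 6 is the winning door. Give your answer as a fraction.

Condition on the true location of the car.
If it is behind any of doors 1, 2, 4, and 7 (prior 1/8 each): that door was opened and seen not to hold the prize — ruled out; weight (1/8)·0 = 0 each.
If it is behind any of doors 3, 5, 6, and 8 (prior 1/8 each): the host picks exactly this set with probability 1/35 regardless, and none is the prize; weight (1/8)·(1/35) = 1/280 each.
The weights sum to 1/70.
So P(the car behind door 6 | the host opened door 1, door 2, door 4, and door 7) = (1/280) / (1/70) = 1/4.

1/4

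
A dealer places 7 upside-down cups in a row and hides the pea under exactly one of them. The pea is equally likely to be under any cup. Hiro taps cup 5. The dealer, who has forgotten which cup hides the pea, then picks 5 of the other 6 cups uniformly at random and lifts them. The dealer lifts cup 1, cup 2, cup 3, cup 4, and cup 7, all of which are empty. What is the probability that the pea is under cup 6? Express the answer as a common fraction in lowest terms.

1/2

Because the dealer chose which cups to lift without knowing where the pea is, the choice is independent of the prize location. Learning that none of the 5 opened cups holds the pea simply rules out those 5 locations and leaves the remaining 2 cups still equally likely by symmetry.
So P(the pea under cup 6) = 1/2.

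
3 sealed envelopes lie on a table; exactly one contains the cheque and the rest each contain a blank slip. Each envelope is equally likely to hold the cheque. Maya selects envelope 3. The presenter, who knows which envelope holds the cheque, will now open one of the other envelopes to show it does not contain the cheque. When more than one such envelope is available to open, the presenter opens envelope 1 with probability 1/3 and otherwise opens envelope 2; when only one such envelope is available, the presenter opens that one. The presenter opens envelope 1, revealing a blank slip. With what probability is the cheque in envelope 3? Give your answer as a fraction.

1/4

Apply Bayes' rule, conditioning on where the cheque actually is.
If it is in envelope 1 (prior 1/3): the presenter opened envelope 1, so this case is ruled out; weight (1/3)·0 = 0.
If it is in envelope 2 (prior 1/3): only envelope 1 is available, probability 1; weight (1/3)·1 = 1/3.
If it is in envelope 3 (prior 1/3): envelope 1 is available, opened with probability 1/3; weight (1/3)·(1/3) = 1/9.
The weights sum to 4/9.
So P(the cheque in envelope 3 | the presenter opened envelope 1) = (1/9) / (4/9) = 1/4.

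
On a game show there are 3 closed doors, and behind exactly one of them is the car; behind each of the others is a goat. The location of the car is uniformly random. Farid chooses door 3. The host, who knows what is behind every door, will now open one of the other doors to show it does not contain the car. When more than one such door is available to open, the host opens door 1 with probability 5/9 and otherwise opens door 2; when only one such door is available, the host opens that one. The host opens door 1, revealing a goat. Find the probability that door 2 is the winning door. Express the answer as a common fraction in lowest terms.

Condition on the true location of the car.
If it is behind door 1 (prior 1/3): the host opened door 1, so this case is ruled out; weight (1/3)·0 = 0.
If it is behind door 2 (prior 1/3): only door 1 is available, probability 1; weight (1/3)·1 = 1/3.
If it is behind door 3 (prior 1/3): door 1 is available, opened with probability 5/9; weight (1/3)·(5/9) = 5/27.
The weights sum to 14/27.
So P(the car behind door 2 | the host opened door 1) = (1/3) / (14/27) = 9/14.

9/14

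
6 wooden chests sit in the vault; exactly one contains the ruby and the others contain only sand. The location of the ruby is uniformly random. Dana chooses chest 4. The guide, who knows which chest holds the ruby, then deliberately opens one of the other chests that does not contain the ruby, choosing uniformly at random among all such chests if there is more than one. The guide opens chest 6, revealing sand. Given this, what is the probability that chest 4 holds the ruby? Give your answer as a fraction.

1/6

Consider each possible location of the ruby in turn.
If it is in any of chests 1, 2, 3, and 5 (prior 1/6 each): the guide has 4 equally likely choices, so probability 1/4; weight (1/6)·(1/4) = 1/24 each.
If it is in chest 4 (prior 1/6): the guide has 5 equally likely choices, so probability 1/5; weight (1/6)·(1/5) = 1/30.
If it is in chest 6 (prior 1/6): the guide opened chest 6, so this case is ruled out; weight (1/6)·0 = 0.
The weights sum to 1/5.
So P(the ruby in chest 4 | the guide opened chest 6) = (1/30) / (1/5) = 1/6.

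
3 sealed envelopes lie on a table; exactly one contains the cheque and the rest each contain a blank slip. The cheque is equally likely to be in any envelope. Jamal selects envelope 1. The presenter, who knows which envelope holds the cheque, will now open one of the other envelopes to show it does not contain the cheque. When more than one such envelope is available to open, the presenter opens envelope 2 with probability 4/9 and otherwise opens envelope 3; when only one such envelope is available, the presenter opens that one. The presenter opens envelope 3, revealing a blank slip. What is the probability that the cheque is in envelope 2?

Apply Bayes' rule, conditioning on where the cheque actually is.
If it is in envelope 1 (prior 1/3): envelope 2 is available but not opened, probability 5/9; weight (1/3)·(5/9) = 5/27.
If it is in envelope 2 (prior 1/3): only envelope 3 is available, probability 1; weight (1/3)·1 = 1/3.
If it is in envelope 3 (prior 1/3): the presenter opened envelope 3, so this case is ruled out; weight (1/3)·0 = 0.
The weights sum to 14/27.
So P(the cheque in envelope 2 | the presenter opened envelope 3) = (1/3) / (14/27) = 9/14.

9/14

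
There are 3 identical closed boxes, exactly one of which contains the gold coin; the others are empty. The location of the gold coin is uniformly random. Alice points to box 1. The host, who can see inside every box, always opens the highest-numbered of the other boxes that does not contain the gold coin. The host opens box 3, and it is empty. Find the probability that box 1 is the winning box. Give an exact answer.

Condition on the true location of the gold coin.
If it is in either of boxes 1 and 2 (prior 1/3 each): box 3 is the highest-numbered option available, probability 1; weight (1/3)·1 = 1/3 each.
If it is in box 3 (prior 1/3): the host opened box 3, so this case is ruled out; weight (1/3)·0 = 0.
The weights sum to 2/3.
So P(the gold coin in box 1 | the host opened box 3) = (1/3) / (2/3) = 1/2.

1/2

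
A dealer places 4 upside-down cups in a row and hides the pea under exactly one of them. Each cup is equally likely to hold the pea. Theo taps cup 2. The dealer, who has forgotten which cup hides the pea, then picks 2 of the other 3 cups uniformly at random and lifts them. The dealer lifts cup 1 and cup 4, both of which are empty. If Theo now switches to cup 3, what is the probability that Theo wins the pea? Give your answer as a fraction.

1/2

Apply Bayes' rule, conditioning on where the pea actually is.
If it is under either of cups 1 and 4 (prior 1/4 each): that cup was opened and seen not to hold the prize — ruled out; weight (1/4)·0 = 0 each.
If it is under either of cups 2 and 3 (prior 1/4 each): the dealer picks exactly this set with probability 1/3 regardless, and none is the prize; weight (1/4)·(1/3) = 1/12 each.
The weights sum to 1/6.
So P(the pea under cup 3 | the dealer opened cup 1 and cup 4) = (1/12) / (1/6) = 1/2.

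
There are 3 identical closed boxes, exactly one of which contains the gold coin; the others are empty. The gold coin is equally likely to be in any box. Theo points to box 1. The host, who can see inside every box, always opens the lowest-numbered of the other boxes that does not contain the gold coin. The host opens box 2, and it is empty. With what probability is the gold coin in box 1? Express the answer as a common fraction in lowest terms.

Condition on the true location of the gold coin.
If it is in either of boxes 1 and 3 (prior 1/3 each): box 2 is the lowest-numbered option available, probability 1; weight (1/3)·1 = 1/3 each.
If it is in box 2 (prior 1/3): the host opened box 2, so this case is ruled out; weight (1/3)·0 = 0.
The weights sum to 2/3.
So P(the gold coin in box 1 | the host opened box 2) = (1/3) / (2/3) = 1/2.

1/2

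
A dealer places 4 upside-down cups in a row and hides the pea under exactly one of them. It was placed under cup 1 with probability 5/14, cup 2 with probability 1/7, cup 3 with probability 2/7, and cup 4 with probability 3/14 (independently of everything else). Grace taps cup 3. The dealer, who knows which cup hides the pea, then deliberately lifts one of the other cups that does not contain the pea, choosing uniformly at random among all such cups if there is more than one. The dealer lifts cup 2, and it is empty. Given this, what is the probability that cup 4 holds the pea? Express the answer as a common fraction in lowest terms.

Apply Bayes' rule, conditioning on where the pea actually is.
If it is under cup 1 (prior 5/14): the dealer has 2 equally likely choices, so probability 1/2; weight (5/14)·(1/2) = 5/28.
If it is under cup 2 (prior 1/7): the dealer opened cup 2, so this case is ruled out; weight (1/7)·0 = 0.
If it is under cup 3 (prior 2/7): the dealer has 3 equally likely choices, so probability 1/3; weight (2/7)·(1/3) = 2/21.
If it is under cup 4 (prior 3/14): the dealer has 2 equally likely choices, so probability 1/2; weight (3/14)·(1/2) = 3/28.
The weights sum to 8/21.
So P(the pea under cup 4 | the dealer opened cup 2) = (3/28) / (8/21) = 9/32.

9/32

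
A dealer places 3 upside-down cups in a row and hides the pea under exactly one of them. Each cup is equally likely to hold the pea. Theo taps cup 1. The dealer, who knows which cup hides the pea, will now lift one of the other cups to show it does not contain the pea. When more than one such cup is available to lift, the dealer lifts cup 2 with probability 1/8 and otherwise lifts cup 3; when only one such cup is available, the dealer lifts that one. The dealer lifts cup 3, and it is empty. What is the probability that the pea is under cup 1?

Condition on the true location of the pea.
If it is under cup 1 (prior 1/3): cup 2 is available but not opened, probability 7/8; weight (1/3)·(7/8) = 7/24.
If it is under cup 2 (prior 1/3): only cup 3 is available, probability 1; weight (1/3)·1 = 1/3.
If it is under cup 3 (prior 1/3): the dealer opened cup 3, so this case is ruled out; weight (1/3)·0 = 0.
The weights sum to 5/8.
So P(the pea under cup 1 | the dealer opened cup 3) = (7/24) / (5/8) = 7/15.

7/15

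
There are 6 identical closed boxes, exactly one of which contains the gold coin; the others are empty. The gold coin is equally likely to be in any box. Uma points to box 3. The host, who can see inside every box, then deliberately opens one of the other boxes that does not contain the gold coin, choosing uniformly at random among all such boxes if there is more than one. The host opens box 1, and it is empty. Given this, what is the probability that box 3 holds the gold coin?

Condition on the true location of the gold coin.
If it is in box 1 (prior 1/6): the host opened box 1, so this case is ruled out; weight (1/6)·0 = 0.
If it is in any of boxes 2, 4, 5, and 6 (prior 1/6 each): the host has 4 equally likely choices, so probability 1/4; weight (1/6)·(1/4) = 1/24 each.
If it is in box 3 (prior 1/6): the host has 5 equally likely choices, so probability 1/5; weight (1/6)·(1/5) = 1/30.
The weights sum to 1/5.
So P(the gold coin in box 3 | the host opened box 1) = (1/30) / (1/5) = 1/6.

1/6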